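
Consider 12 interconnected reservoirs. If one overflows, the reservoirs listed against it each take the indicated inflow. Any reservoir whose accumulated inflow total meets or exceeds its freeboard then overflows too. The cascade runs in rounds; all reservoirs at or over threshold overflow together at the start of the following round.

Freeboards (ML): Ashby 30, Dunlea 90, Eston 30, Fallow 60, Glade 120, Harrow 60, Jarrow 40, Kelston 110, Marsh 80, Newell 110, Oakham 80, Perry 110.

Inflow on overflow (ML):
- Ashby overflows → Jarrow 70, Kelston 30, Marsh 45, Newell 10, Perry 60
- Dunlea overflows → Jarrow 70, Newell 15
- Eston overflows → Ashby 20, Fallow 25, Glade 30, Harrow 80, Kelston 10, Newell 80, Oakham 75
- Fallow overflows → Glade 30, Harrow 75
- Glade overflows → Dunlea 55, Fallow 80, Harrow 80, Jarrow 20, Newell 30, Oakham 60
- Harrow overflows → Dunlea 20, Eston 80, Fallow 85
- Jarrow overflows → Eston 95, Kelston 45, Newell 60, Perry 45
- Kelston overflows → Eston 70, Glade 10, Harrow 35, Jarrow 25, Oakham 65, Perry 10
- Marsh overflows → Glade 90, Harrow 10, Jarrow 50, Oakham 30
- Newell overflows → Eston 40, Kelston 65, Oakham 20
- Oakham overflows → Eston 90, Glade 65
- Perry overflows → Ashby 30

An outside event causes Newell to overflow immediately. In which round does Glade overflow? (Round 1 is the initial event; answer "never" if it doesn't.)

Round 1 — Newell overflows (initial).
  Eston: +40 → 40 ≥ 30
  Kelston: +65 → 65 < 110
  Oakham: +20 → 20 < 80
Round 2 — Eston overflows.
  Ashby: +20 → 20 < 30
  Fallow: +25 → 25 < 60
  Glade: +30 → 30 < 120
  Harrow: +80 → 80 ≥ 60
  Kelston: +10 → 75 < 110
  Oakham: +75 → 95 ≥ 80
Round 3 — Harrow, Oakham overflow.
  Dunlea: +20 → 20 < 90
  Fallow: +85 → 110 ≥ 60
  Glade: +65 → 95 < 120
Round 4 — Fallow overflows.
  Glade: +30 → 125 ≥ 120
Round 5 — Glade overflows.
  Dunlea: +55 → 75 < 90
  Jarrow: +20 → 20 < 40
No further overflows.

5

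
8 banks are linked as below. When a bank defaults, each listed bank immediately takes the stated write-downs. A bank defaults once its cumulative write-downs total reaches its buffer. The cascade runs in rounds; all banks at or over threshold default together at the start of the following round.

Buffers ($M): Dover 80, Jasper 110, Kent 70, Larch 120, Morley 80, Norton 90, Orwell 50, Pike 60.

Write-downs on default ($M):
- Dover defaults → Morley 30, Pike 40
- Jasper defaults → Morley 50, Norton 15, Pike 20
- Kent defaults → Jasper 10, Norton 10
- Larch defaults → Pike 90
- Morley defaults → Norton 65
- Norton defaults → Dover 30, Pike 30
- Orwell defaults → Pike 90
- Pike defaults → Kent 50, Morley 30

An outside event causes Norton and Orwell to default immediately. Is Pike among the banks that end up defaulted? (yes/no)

yes

Round 1 — Norton, Orwell default (initial).
  Dover: +30 → 30 < 80
  Pike: +30+90 → 120 ≥ 60
Round 2 — Pike defaults.
  Kent: +50 → 50 < 70
  Morley: +30 → 30 < 80
No further defaults.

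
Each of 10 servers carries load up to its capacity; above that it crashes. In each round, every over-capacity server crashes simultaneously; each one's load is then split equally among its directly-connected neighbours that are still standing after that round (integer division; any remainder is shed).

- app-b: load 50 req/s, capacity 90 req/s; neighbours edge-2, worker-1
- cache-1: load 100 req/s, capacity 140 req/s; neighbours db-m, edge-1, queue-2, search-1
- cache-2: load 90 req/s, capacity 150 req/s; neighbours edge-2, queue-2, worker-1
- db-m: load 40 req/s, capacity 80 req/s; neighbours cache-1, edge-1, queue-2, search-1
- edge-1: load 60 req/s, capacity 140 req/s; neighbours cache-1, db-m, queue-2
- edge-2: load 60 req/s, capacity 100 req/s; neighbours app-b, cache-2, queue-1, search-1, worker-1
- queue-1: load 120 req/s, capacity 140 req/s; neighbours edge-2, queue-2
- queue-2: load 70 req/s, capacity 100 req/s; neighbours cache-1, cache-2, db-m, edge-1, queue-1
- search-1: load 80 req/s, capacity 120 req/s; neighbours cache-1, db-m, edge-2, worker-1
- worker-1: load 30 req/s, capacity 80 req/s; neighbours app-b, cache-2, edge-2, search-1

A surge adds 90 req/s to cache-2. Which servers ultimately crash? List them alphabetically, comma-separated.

app-b, cache-1, cache-2, db-m, edge-1, edge-2, queue-1, queue-2, search-1, worker-1

Round 1 — cache-2 at 180 > 150. cache-2 crashes.
  cache-2 sheds 180 req/s to edge-2, queue-2, worker-1: 60 each.
    edge-2: 60+60 = 120 > 100
    queue-2: 70+60 = 130 > 100
    worker-1: 30+60 = 90 > 80
Round 2 — edge-2, queue-2, worker-1 crash.
  edge-2 sheds 120 req/s to app-b, queue-1, search-1: 40 each.
    app-b: 50+40 = 90 ≤ 90
    queue-1: 120+40 = 160 > 140
    search-1: 80+40 = 120 ≤ 120
  queue-2 sheds 130 req/s to cache-1, db-m, edge-1, queue-1: 32 each (2 lost).
    cache-1: 100+32 = 132 ≤ 140
    db-m: 40+32 = 72 ≤ 80
    edge-1: 60+32 = 92 ≤ 140
    queue-1: 160+32 = 192 > 140
  worker-1 sheds 90 req/s to app-b, search-1: 45 each.
    app-b: 90+45 = 135 > 90
    search-1: 120+45 = 165 > 120
Round 3 — app-b, queue-1, search-1 crash.
  app-b sheds 135 req/s: no online neighbours, lost.
  queue-1 sheds 192 req/s: no online neighbours, lost.
  search-1 sheds 165 req/s to cache-1, db-m: 82 each (1 lost).
    cache-1: 132+82 = 214 > 140
    db-m: 72+82 = 154 > 80
Round 4 — cache-1, db-m crash.
  cache-1 sheds 214 req/s to edge-1: 214 each.
    edge-1: 92+214 = 306 > 140
  db-m sheds 154 req/s to edge-1: 154 each.
    edge-1: 306+154 = 460 > 140
Round 5 — edge-1 crashes.
  edge-1 sheds 460 req/s: no online neighbours, lost.
No further crashes.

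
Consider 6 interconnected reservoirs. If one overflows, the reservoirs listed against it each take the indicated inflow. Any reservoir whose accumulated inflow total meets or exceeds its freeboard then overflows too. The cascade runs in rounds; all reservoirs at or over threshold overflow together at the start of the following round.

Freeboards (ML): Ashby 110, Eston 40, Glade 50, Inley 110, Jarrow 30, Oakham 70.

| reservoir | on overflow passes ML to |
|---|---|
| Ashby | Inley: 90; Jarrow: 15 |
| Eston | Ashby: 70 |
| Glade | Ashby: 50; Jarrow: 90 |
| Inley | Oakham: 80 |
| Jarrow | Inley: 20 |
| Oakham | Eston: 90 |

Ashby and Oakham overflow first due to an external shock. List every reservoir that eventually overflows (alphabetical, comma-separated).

Round 1 — Ashby, Oakham overflow (initial).
  Eston: +90 → 90 ≥ 40
  Inley: +90 → 90 < 110
  Jarrow: +15 → 15 < 30
Round 2 — Eston overflows.
No further overflows.

Ashby, Eston, Oakham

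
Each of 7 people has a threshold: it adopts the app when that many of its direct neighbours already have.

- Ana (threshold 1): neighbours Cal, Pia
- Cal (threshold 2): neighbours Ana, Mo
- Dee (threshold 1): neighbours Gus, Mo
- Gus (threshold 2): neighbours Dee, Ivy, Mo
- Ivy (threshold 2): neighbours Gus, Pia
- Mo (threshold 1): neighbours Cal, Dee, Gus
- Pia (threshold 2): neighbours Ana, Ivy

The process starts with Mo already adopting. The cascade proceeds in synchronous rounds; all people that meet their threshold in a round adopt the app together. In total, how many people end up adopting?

3

Round 1 — Mo adopts the app (initial).
Round 2 — checking thresholds:
  Cal: 1 of 2 neighbours < 2, below threshold.
  Dee: 1 of 2 neighbours ≥ 1, adopts the app.
  Gus: 1 of 3 neighbours < 2, below threshold.
Round 3 — checking thresholds:
  Cal: 1 of 2 neighbours < 2, below threshold.
  Gus: 2 of 3 neighbours ≥ 2, adopts the app.
Round 4 — no new adoptions; cascade stops.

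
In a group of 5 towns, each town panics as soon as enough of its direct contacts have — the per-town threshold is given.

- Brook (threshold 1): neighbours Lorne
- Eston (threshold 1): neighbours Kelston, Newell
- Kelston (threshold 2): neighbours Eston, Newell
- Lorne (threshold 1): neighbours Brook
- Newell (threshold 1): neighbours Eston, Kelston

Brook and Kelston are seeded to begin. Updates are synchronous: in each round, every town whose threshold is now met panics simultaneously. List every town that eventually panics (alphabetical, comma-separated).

Round 1 — Brook, Kelston panic (initial).
Round 2 — checking thresholds:
  Eston: 1 of 2 neighbours ≥ 1, panics.
  Lorne: 1 of 1 neighbours ≥ 1, panics.
  Newell: 1 of 2 neighbours ≥ 1, panics.
Round 3 — no new panics; cascade stops.

Brook, Eston, Kelston, Lorne, Newell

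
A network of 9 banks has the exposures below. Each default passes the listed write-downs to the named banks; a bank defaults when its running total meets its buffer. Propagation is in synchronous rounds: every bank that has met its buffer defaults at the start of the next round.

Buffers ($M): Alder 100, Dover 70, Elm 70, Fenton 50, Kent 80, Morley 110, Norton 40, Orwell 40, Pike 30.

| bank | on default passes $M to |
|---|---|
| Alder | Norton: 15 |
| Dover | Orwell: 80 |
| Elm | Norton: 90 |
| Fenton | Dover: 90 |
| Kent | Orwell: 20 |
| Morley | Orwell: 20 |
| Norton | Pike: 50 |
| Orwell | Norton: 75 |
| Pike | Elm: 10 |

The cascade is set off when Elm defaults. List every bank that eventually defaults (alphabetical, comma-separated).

Round 1 — Elm defaults (initial).
  Norton: +90 → 90 ≥ 40
Round 2 — Norton defaults.
  Pike: +50 → 50 ≥ 30
Round 3 — Pike defaults.
No further defaults.

Elm, Norton, Pike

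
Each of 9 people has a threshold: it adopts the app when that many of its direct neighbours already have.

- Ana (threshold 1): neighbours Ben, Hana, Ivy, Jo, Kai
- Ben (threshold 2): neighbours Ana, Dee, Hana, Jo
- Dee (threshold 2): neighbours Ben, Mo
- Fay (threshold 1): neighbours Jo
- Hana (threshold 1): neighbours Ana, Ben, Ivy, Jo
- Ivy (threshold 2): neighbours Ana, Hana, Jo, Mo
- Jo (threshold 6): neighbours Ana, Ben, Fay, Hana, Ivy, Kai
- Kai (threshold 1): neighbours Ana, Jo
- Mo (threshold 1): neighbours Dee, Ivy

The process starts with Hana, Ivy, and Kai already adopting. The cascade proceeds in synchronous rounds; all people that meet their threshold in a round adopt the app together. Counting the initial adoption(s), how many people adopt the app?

Round 1 — Hana, Ivy, Kai adopt the app (initial).
Round 2 — checking thresholds:
  Ana: 3 of 5 neighbours ≥ 1, adopts the app.
  Ben: 1 of 4 neighbours < 2, below threshold.
  Jo: 3 of 6 neighbours < 6, below threshold.
  Mo: 1 of 2 neighbours ≥ 1, adopts the app.
Round 3 — checking thresholds:
  Ben: 2 of 4 neighbours ≥ 2, adopts the app.
  Dee: 1 of 2 neighbours < 2, below threshold.
  Jo: 4 of 6 neighbours < 6, below threshold.
Round 4 — checking thresholds:
  Dee: 2 of 2 neighbours ≥ 2, adopts the app.
  Jo: 5 of 6 neighbours < 6, below threshold.
Round 5 — no new adoptions; cascade stops.

7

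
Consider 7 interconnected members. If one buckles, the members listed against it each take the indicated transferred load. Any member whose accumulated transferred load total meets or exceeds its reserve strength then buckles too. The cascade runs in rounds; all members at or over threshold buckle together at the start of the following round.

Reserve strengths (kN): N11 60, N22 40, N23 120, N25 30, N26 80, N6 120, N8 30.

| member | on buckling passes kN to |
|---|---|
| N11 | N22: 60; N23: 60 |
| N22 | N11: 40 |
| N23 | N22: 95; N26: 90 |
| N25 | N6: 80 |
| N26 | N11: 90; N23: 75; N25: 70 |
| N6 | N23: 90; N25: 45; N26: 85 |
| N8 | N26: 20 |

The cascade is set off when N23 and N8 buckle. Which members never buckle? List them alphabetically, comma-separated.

Round 1 — N23, N8 buckle (initial).
  N22: +95 → 95 ≥ 40
  N26: +90+20 → 110 ≥ 80
Round 2 — N22, N26 buckle.
  N11: +40+90 → 130 ≥ 60
  N25: +70 → 70 ≥ 30
Round 3 — N11, N25 buckle.
  N6: +80 → 80 < 120
No further bucklings.

N6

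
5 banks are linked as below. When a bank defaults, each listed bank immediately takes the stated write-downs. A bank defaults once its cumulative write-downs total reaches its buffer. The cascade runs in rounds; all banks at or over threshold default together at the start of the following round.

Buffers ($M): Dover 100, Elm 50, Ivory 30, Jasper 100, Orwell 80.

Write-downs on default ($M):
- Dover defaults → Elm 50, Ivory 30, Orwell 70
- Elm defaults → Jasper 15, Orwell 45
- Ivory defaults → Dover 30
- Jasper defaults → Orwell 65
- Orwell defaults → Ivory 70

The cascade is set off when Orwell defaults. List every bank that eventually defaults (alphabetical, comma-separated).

Round 1 — Orwell defaults (initial).
  Ivory: +70 → 70 ≥ 30
Round 2 — Ivory defaults.
  Dover: +30 → 30 < 100
No further defaults.

Ivory, Orwell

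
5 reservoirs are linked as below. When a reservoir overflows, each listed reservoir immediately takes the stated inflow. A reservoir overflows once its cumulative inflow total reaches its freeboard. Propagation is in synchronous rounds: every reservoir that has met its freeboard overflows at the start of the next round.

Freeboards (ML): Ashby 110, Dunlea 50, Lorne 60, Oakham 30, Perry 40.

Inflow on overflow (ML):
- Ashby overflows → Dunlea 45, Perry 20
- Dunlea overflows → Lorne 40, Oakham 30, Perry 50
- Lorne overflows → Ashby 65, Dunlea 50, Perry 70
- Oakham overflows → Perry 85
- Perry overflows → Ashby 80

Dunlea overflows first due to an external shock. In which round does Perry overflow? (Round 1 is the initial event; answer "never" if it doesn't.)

2

Round 1 — Dunlea overflows (initial).
  Lorne: +40 → 40 < 60
  Oakham: +30 → 30 ≥ 30
  Perry: +50 → 50 ≥ 40
Round 2 — Oakham, Perry overflow.
  Ashby: +80 → 80 < 110
No further overflows.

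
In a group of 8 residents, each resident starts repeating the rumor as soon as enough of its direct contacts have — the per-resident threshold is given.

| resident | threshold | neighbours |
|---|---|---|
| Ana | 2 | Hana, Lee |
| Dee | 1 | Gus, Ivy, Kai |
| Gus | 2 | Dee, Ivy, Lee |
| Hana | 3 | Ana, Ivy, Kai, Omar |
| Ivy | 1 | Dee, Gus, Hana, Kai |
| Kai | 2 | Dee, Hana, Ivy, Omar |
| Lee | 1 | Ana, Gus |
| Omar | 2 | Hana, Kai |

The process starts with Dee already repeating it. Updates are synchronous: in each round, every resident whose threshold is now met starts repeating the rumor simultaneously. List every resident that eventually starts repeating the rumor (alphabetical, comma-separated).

Dee, Gus, Ivy, Kai, Lee

Round 1 — Dee starts repeating the rumor (initial).
Round 2 — checking thresholds:
  Gus: 1 of 3 neighbours < 2, not yet.
  Ivy: 1 of 4 neighbours ≥ 1, starts repeating the rumor.
  Kai: 1 of 4 neighbours < 2, not yet.
Round 3 — checking thresholds:
  Gus: 2 of 3 neighbours ≥ 2, starts repeating the rumor.
  Hana: 1 of 4 neighbours < 3, not yet.
  Kai: 2 of 4 neighbours ≥ 2, starts repeating the rumor.
Round 4 — checking thresholds:
  Hana: 2 of 4 neighbours < 3, not yet.
  Lee: 1 of 2 neighbours ≥ 1, starts repeating the rumor.
  Omar: 1 of 2 neighbours < 2, not yet.
Round 5 — no new spreads; cascade stops.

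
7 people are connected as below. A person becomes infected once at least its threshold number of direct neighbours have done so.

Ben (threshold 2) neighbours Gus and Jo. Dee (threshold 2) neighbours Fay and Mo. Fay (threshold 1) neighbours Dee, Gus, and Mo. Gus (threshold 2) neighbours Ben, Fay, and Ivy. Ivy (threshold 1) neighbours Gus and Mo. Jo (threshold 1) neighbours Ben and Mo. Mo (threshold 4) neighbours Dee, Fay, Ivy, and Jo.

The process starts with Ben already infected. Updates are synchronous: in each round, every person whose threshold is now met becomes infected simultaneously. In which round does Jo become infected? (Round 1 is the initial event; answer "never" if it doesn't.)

2

Round 1 — Ben becomes infected (initial).
Round 2 — checking thresholds:
  Gus: 1 of 3 neighbours < 2, not yet.
  Jo: 1 of 2 neighbours ≥ 1, becomes infected.
Round 3 — no new infections; cascade stops.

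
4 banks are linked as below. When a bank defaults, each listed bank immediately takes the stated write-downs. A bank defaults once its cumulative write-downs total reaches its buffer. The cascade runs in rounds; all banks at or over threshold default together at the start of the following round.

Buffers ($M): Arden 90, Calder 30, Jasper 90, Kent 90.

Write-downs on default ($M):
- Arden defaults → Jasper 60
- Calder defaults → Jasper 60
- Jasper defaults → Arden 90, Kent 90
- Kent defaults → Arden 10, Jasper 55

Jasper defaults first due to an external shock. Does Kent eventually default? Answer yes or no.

yes

Round 1 — Jasper defaults (initial).
  Arden: +90 → 90 ≥ 90
  Kent: +90 → 90 ≥ 90
Round 2 — Arden, Kent default.
No further defaults.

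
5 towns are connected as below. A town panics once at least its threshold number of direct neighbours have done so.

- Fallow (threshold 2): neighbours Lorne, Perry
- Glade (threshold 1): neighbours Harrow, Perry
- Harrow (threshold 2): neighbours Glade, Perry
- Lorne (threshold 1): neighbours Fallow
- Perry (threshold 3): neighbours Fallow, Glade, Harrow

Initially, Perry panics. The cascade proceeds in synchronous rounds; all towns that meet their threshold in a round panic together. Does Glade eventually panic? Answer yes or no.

Round 1 — Perry panics (initial).
Round 2 — checking thresholds:
  Fallow: 1 of 2 neighbours < 2, not yet.
  Glade: 1 of 2 neighbours ≥ 1, panics.
  Harrow: 1 of 2 neighbours < 2, not yet.
Round 3 — checking thresholds:
  Fallow: 1 of 2 neighbours < 2, not yet.
  Harrow: 2 of 2 neighbours ≥ 2, panics.
Round 4 — no new panics; cascade stops.

yes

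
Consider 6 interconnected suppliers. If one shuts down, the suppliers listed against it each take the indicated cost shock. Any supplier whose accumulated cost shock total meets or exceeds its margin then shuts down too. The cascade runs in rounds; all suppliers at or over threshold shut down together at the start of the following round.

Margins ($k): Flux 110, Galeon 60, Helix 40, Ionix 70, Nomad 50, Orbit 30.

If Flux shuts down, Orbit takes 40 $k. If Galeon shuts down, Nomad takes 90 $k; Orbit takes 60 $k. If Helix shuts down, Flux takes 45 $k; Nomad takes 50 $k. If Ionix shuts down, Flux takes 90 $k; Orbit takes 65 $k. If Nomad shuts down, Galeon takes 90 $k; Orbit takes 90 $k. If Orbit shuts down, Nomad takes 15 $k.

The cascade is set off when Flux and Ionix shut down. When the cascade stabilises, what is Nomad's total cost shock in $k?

15

Round 1 — Flux, Ionix shut down (initial).
  Orbit: +40+65 → 105 ≥ 30
Round 2 — Orbit shuts down.
  Nomad: +15 → 15 < 50
No further shutdowns.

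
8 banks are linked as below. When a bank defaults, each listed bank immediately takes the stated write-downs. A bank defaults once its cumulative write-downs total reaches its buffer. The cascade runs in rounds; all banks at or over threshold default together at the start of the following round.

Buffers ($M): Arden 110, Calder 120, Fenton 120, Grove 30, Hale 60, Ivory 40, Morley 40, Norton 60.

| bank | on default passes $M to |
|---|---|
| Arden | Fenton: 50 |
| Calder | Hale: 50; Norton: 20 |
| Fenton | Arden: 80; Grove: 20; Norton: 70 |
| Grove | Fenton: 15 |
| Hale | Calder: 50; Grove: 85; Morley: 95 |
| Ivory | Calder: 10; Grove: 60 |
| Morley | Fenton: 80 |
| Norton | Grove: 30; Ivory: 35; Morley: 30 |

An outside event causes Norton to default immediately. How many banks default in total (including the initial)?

2

Round 1 — Norton defaults (initial).
  Grove: +30 → 30 ≥ 30
  Ivory: +35 → 35 < 40
  Morley: +30 → 30 < 40
Round 2 — Grove defaults.
  Fenton: +15 → 15 < 120
No further defaults.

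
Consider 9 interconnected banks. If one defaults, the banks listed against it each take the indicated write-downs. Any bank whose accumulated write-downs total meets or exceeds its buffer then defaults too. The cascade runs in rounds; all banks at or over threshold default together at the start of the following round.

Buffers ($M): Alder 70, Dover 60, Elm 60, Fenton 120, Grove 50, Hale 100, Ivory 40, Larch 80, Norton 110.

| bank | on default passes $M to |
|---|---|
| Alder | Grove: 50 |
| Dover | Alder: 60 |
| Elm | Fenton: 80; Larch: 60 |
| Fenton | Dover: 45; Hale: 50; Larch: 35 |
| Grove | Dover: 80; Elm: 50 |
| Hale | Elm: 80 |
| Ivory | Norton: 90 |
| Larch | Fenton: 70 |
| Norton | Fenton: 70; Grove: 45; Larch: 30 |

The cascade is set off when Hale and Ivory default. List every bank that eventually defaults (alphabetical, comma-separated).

Elm, Hale, Ivory

Round 1 — Hale, Ivory default (initial).
  Elm: +80 → 80 ≥ 60
  Norton: +90 → 90 < 110
Round 2 — Elm defaults.
  Fenton: +80 → 80 < 120
  Larch: +60 → 60 < 80
No further defaults.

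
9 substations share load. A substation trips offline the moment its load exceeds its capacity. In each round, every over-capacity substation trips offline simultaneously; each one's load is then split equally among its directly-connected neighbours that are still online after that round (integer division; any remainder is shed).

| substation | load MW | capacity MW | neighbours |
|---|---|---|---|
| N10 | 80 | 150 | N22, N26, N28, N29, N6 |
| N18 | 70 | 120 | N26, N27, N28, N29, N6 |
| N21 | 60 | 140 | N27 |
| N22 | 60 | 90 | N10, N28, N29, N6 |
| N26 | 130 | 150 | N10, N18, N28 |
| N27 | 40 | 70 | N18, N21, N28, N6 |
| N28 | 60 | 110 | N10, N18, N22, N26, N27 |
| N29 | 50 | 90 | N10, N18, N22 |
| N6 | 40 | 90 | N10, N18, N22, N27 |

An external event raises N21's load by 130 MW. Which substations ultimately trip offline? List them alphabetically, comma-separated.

Round 1 — N21 at 190 > 140. N21 trips offline.
  N21 sheds 190 MW to N27: 190 each.
    N27: 40+190 = 230 > 70
Round 2 — N27 trips offline.
  N27 sheds 230 MW to N18, N28, N6: 76 each (2 lost).
    N18: 70+76 = 146 > 120
    N28: 60+76 = 136 > 110
    N6: 40+76 = 116 > 90
Round 3 — N18, N28, N6 trip offline.
  N18 sheds 146 MW to N26, N29: 73 each.
    N26: 130+73 = 203 > 150
    N29: 50+73 = 123 > 90
  N28 sheds 136 MW to N10, N22, N26: 45 each (1 lost).
    N10: 80+45 = 125 ≤ 150
    N22: 60+45 = 105 > 90
    N26: 203+45 = 248 > 150
  N6 sheds 116 MW to N10, N22: 58 each.
    N10: 125+58 = 183 > 150
    N22: 105+58 = 163 > 90
Round 4 — N10, N22, N26, N29 trip offline.
  N10 sheds 183 MW: no online neighbours, lost.
  N22 sheds 163 MW: no online neighbours, lost.
  N26 sheds 248 MW: no online neighbours, lost.
  N29 sheds 123 MW: no online neighbours, lost.
No further trips.

N10, N18, N21, N22, N26, N27, N28, N29, N6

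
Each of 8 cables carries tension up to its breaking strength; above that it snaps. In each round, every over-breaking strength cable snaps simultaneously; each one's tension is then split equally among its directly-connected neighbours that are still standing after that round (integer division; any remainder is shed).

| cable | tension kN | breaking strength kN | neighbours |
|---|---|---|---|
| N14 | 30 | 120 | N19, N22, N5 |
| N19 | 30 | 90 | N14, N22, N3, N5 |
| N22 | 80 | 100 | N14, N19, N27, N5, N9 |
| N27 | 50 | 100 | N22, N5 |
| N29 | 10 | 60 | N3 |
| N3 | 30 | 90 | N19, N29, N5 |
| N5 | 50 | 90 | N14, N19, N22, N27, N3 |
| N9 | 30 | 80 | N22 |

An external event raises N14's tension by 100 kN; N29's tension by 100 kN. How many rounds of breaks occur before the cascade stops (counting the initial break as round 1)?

Round 1 — N14 at 130 > 120; N29 at 110 > 60. N14, N29 snap.
  N14 sheds 130 kN to N19, N22, N5: 43 each (1 lost).
    N19: 30+43 = 73 ≤ 90
    N22: 80+43 = 123 > 100
    N5: 50+43 = 93 > 90
  N29 sheds 110 kN to N3: 110 each.
    N3: 30+110 = 140 > 90
Round 2 — N22, N3, N5 snap.
  N22 sheds 123 kN to N19, N27, N9: 41 each.
    N19: 73+41 = 114 > 90
    N27: 50+41 = 91 ≤ 100
    N9: 30+41 = 71 ≤ 80
  N3 sheds 140 kN to N19: 140 each.
    N19: 114+140 = 254 > 90
  N5 sheds 93 kN to N19, N27: 46 each (1 lost).
    N19: 254+46 = 300 > 90
    N27: 91+46 = 137 > 100
Round 3 — N19, N27 snap.
  N19 sheds 300 kN: no online neighbours, lost.
  N27 sheds 137 kN: no online neighbours, lost.
No further breaks.

3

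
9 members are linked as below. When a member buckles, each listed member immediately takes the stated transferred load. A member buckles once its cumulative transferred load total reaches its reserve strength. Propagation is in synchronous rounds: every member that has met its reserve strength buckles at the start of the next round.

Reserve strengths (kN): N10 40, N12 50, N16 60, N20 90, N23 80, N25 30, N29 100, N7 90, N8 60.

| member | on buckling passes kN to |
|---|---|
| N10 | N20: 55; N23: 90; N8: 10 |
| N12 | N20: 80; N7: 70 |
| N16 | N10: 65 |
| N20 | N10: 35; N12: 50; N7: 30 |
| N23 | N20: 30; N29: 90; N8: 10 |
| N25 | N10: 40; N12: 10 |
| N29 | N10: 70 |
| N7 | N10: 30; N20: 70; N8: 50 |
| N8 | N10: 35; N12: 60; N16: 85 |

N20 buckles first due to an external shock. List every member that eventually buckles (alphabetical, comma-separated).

N10, N12, N16, N20, N23, N7, N8

Round 1 — N20 buckles (initial).
  N10: +35 → 35 < 40
  N12: +50 → 50 ≥ 50
  N7: +30 → 30 < 90
Round 2 — N12 buckles.
  N7: +70 → 100 ≥ 90
Round 3 — N7 buckles.
  N10: +30 → 65 ≥ 40
  N8: +50 → 50 < 60
Round 4 — N10 buckles.
  N23: +90 → 90 ≥ 80
  N8: +10 → 60 ≥ 60
Round 5 — N23, N8 buckle.
  N16: +85 → 85 ≥ 60
  N29: +90 → 90 < 100
Round 6 — N16 buckles.
No further bucklings.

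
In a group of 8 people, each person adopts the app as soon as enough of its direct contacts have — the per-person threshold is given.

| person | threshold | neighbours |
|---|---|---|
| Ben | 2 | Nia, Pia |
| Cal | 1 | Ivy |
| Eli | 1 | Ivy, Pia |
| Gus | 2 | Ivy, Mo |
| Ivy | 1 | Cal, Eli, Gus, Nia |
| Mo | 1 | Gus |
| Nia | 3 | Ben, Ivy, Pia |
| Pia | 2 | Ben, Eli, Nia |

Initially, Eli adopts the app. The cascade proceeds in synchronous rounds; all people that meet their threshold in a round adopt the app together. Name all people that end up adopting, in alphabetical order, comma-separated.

Cal, Eli, Ivy

Round 1 — Eli adopts the app (initial).
Round 2 — checking thresholds:
  Ivy: 1 of 4 neighbours ≥ 1, adopts the app.
  Pia: 1 of 3 neighbours < 2, holds.
Round 3 — checking thresholds:
  Cal: 1 of 1 neighbours ≥ 1, adopts the app.
  Gus: 1 of 2 neighbours < 2, holds.
  Nia: 1 of 3 neighbours < 3, holds.
  Pia: 1 of 3 neighbours < 2, holds.
Round 4 — no new adoptions; cascade stops.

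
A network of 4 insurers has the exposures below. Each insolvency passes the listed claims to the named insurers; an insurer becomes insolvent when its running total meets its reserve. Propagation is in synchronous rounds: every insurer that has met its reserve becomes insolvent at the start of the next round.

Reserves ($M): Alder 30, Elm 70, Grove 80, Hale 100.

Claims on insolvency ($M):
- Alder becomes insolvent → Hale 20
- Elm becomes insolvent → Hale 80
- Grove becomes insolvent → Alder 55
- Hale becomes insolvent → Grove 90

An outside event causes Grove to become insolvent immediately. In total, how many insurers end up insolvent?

2

Round 1 — Grove becomes insolvent (initial).
  Alder: +55 → 55 ≥ 30
Round 2 — Alder becomes insolvent.
  Hale: +20 → 20 < 100
No further insolvencies.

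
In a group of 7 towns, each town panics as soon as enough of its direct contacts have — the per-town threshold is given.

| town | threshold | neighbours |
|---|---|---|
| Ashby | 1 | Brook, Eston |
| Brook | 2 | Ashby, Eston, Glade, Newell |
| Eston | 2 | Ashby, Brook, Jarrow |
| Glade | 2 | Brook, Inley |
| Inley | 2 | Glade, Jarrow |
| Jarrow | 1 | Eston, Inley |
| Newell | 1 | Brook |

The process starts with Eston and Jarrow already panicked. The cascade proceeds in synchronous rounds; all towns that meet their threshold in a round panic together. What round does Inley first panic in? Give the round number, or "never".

never

Round 1 — Eston, Jarrow panic (initial).
Round 2 — checking thresholds:
  Ashby: 1 of 2 neighbours ≥ 1, panics.
  Brook: 1 of 4 neighbours < 2, not yet.
  Inley: 1 of 2 neighbours < 2, not yet.
Round 3 — checking thresholds:
  Brook: 2 of 4 neighbours ≥ 2, panics.
  Inley: 1 of 2 neighbours < 2, not yet.
Round 4 — checking thresholds:
  Glade: 1 of 2 neighbours < 2, not yet.
  Inley: 1 of 2 neighbours < 2, not yet.
  Newell: 1 of 1 neighbours ≥ 1, panics.
Round 5 — no new panics; cascade stops.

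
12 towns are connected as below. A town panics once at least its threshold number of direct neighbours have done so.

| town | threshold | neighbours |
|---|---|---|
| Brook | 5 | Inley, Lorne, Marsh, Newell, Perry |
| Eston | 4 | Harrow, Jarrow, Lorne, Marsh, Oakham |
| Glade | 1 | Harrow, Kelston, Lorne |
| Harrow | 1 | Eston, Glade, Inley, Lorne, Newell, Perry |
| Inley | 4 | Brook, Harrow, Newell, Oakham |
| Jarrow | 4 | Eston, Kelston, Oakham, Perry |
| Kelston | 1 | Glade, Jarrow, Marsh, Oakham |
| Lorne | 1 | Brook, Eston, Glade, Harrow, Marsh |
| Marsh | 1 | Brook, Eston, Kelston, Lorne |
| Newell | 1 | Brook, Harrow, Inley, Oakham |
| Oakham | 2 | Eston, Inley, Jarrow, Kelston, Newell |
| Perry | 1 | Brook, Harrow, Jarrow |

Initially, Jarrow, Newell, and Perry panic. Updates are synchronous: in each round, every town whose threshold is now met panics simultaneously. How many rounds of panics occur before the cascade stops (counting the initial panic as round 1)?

Round 1 — Jarrow, Newell, Perry panic (initial).
Round 2 — checking thresholds:
  Brook: 2 of 5 neighbours < 5, not yet.
  Eston: 1 of 5 neighbours < 4, not yet.
  Harrow: 2 of 6 neighbours ≥ 1, panics.
  Inley: 1 of 4 neighbours < 4, not yet.
  Kelston: 1 of 4 neighbours ≥ 1, panics.
  Oakham: 2 of 5 neighbours ≥ 2, panics.
Round 3 — checking thresholds:
  Brook: 2 of 5 neighbours < 5, not yet.
  Eston: 3 of 5 neighbours < 4, not yet.
  Glade: 2 of 3 neighbours ≥ 1, panics.
  Inley: 3 of 4 neighbours < 4, not yet.
  Lorne: 1 of 5 neighbours ≥ 1, panics.
  Marsh: 1 of 4 neighbours ≥ 1, panics.
Round 4 — checking thresholds:
  Brook: 4 of 5 neighbours < 5, not yet.
  Eston: 5 of 5 neighbours ≥ 4, panics.
  Inley: 3 of 4 neighbours < 4, not yet.
Round 5 — no new panics; cascade stops.

4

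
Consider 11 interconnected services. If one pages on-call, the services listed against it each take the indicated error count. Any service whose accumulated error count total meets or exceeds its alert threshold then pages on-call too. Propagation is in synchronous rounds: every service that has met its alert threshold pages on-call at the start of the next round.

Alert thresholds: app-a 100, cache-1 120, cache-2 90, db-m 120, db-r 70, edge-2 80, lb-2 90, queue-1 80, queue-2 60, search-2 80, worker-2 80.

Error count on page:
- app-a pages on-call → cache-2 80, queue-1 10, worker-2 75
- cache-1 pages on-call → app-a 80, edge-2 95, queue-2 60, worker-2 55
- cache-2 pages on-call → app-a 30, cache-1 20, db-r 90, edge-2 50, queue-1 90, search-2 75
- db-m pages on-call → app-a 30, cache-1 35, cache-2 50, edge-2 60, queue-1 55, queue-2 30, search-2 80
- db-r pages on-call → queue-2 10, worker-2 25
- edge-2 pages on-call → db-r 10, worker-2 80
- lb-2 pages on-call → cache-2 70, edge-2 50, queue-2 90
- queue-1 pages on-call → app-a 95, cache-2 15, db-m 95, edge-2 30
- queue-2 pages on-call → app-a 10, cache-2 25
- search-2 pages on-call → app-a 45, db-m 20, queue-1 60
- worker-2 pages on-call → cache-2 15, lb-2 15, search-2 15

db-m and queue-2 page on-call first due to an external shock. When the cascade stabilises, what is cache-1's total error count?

55

Round 1 — db-m, queue-2 page on-call (initial).
  app-a: +30+10 → 40 < 100
  cache-1: +35 → 35 < 120
  cache-2: +50+25 → 75 < 90
  edge-2: +60 → 60 < 80
  queue-1: +55 → 55 < 80
  search-2: +80 → 80 ≥ 80
Round 2 — search-2 pages on-call.
  app-a: +45 → 85 < 100
  queue-1: +60 → 115 ≥ 80
Round 3 — queue-1 pages on-call.
  app-a: +95 → 180 ≥ 100
  cache-2: +15 → 90 ≥ 90
  edge-2: +30 → 90 ≥ 80
Round 4 — app-a, cache-2, edge-2 page on-call.
  cache-1: +20 → 55 < 120
  db-r: +90+10 → 100 ≥ 70
  worker-2: +75+80 → 155 ≥ 80
Round 5 — db-r, worker-2 page on-call.
  lb-2: +15 → 15 < 90
No further pages.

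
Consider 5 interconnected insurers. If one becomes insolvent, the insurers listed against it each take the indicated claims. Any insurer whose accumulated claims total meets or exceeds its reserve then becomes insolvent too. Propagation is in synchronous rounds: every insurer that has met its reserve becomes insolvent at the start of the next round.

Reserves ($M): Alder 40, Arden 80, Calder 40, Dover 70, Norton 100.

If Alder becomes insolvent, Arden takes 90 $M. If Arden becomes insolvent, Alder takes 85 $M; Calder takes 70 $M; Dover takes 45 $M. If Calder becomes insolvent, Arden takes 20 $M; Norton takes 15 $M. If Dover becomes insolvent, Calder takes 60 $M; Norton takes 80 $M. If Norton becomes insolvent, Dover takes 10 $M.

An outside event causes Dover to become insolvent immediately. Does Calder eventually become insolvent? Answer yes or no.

Round 1 — Dover becomes insolvent (initial).
  Calder: +60 → 60 ≥ 40
  Norton: +80 → 80 < 100
Round 2 — Calder becomes insolvent.
  Arden: +20 → 20 < 80
  Norton: +15 → 95 < 100
No further insolvencies.

yes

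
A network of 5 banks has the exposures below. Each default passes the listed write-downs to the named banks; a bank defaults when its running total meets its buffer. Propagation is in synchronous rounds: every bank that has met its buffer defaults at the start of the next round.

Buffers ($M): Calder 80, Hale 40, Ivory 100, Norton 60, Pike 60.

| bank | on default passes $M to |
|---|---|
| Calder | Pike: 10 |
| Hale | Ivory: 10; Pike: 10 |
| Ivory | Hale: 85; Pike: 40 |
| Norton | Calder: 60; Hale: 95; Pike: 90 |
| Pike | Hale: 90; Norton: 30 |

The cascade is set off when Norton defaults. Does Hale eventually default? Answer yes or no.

Round 1 — Norton defaults (initial).
  Calder: +60 → 60 < 80
  Hale: +95 → 95 ≥ 40
  Pike: +90 → 90 ≥ 60
Round 2 — Hale, Pike default.
  Ivory: +10 → 10 < 100
No further defaults.

yes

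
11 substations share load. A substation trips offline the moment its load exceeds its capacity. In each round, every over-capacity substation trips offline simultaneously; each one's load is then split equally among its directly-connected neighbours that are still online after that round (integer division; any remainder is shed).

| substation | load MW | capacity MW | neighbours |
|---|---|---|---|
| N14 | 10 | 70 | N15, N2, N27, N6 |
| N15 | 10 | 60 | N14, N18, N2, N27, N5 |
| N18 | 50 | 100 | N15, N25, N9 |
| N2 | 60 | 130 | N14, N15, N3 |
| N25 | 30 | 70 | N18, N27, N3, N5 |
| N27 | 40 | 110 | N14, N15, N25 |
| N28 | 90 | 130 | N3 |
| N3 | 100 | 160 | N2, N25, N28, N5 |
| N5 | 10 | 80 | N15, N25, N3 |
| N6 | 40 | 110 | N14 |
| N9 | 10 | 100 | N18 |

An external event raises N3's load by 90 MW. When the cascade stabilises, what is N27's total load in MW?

88

Round 1 — N3 at 190 > 160. N3 trips offline.
  N3 sheds 190 MW to N2, N25, N28, N5: 47 each (2 lost).
    N2: 60+47 = 107 ≤ 130
    N25: 30+47 = 77 > 70
    N28: 90+47 = 137 > 130
    N5: 10+47 = 57 ≤ 80
Round 2 — N25, N28 trip offline.
  N25 sheds 77 MW to N18, N27, N5: 25 each (2 lost).
    N18: 50+25 = 75 ≤ 100
    N27: 40+25 = 65 ≤ 110
    N5: 57+25 = 82 > 80
  N28 sheds 137 MW: no online neighbours, lost.
Round 3 — N5 trips offline.
  N5 sheds 82 MW to N15: 82 each.
    N15: 10+82 = 92 > 60
Round 4 — N15 trips offline.
  N15 sheds 92 MW to N14, N18, N2, N27: 23 each.
    N14: 10+23 = 33 ≤ 70
    N18: 75+23 = 98 ≤ 100
    N2: 107+23 = 130 ≤ 130
    N27: 65+23 = 88 ≤ 110
No further trips.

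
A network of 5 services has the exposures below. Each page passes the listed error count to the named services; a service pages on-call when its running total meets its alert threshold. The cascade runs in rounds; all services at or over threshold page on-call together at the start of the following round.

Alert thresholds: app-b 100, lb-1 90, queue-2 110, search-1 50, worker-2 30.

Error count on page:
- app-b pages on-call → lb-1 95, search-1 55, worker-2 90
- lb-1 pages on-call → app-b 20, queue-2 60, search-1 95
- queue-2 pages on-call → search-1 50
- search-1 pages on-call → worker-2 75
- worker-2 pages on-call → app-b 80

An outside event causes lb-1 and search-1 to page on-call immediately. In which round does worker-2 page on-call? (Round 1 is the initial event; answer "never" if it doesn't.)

2

Round 1 — lb-1, search-1 page on-call (initial).
  app-b: +20 → 20 < 100
  queue-2: +60 → 60 < 110
  worker-2: +75 → 75 ≥ 30
Round 2 — worker-2 pages on-call.
  app-b: +80 → 100 ≥ 100
Round 3 — app-b pages on-call.
No further pages.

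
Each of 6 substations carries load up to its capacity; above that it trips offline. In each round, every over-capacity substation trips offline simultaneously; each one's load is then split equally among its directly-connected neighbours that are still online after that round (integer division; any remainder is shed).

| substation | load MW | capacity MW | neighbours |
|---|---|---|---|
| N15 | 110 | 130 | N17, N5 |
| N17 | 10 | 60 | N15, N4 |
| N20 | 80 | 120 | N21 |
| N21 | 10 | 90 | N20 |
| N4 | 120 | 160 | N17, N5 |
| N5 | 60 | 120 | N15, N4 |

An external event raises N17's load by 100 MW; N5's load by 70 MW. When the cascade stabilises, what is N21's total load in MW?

10

Round 1 — N17 at 110 > 60; N5 at 130 > 120. N17, N5 trip offline.
  N17 sheds 110 MW to N15, N4: 55 each.
    N15: 110+55 = 165 > 130
    N4: 120+55 = 175 > 160
  N5 sheds 130 MW to N15, N4: 65 each.
    N15: 165+65 = 230 > 130
    N4: 175+65 = 240 > 160
Round 2 — N15, N4 trip offline.
  N15 sheds 230 MW: no online neighbours, lost.
  N4 sheds 240 MW: no online neighbours, lost.
No further trips.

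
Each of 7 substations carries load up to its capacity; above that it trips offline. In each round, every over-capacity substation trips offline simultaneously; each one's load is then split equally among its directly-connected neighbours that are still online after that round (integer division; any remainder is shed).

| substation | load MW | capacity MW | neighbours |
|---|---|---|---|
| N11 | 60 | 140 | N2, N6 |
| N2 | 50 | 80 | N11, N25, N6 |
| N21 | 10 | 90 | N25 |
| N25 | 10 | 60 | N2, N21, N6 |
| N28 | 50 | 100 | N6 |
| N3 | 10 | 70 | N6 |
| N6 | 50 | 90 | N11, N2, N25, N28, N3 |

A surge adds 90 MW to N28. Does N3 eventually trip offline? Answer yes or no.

no

Round 1 — N28 at 140 > 100. N28 trips offline.
  N28 sheds 140 MW to N6: 140 each.
    N6: 50+140 = 190 > 90
Round 2 — N6 trips offline.
  N6 sheds 190 MW to N11, N2, N25, N3: 47 each (2 lost).
    N11: 60+47 = 107 ≤ 140
    N2: 50+47 = 97 > 80
    N25: 10+47 = 57 ≤ 60
    N3: 10+47 = 57 ≤ 70
Round 3 — N2 trips offline.
  N2 sheds 97 MW to N11, N25: 48 each (1 lost).
    N11: 107+48 = 155 > 140
    N25: 57+48 = 105 > 60
Round 4 — N11, N25 trip offline.
  N11 sheds 155 MW: no online neighbours, lost.
  N25 sheds 105 MW to N21: 105 each.
    N21: 10+105 = 115 > 90
Round 5 — N21 trips offline.
  N21 sheds 115 MW: no online neighbours, lost.
No further trips.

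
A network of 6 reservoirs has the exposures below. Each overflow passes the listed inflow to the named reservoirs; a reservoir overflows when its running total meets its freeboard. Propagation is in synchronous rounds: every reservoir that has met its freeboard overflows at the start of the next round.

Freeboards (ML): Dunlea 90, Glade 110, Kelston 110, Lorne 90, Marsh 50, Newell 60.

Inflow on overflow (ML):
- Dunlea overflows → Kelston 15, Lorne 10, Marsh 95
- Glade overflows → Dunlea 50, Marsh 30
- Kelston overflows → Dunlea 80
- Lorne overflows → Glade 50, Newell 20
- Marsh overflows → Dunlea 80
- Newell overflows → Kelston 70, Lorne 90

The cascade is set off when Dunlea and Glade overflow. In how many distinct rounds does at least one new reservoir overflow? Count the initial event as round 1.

2

Round 1 — Dunlea, Glade overflow (initial).
  Kelston: +15 → 15 < 110
  Lorne: +10 → 10 < 90
  Marsh: +95+30 → 125 ≥ 50
Round 2 — Marsh overflows.
No further overflows.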